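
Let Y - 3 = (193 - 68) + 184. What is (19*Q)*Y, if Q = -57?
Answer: -337896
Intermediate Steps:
Y = 312 (Y = 3 + ((193 - 68) + 184) = 3 + (125 + 184) = 3 + 309 = 312)
(19*Q)*Y = (19*(-57))*312 = -1083*312 = -337896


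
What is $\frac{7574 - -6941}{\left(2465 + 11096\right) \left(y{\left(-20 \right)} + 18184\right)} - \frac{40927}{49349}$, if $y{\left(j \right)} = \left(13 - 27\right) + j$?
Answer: $- \frac{2014546840463}{2429275094070} \approx -0.82928$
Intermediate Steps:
$y{\left(j \right)} = -14 + j$
$\frac{7574 - -6941}{\left(2465 + 11096\right) \left(y{\left(-20 \right)} + 18184\right)} - \frac{40927}{49349} = \frac{7574 - -6941}{\left(2465 + 11096\right) \left(\left(-14 - 20\right) + 18184\right)} - \frac{40927}{49349} = \frac{7574 + 6941}{13561 \left(-34 + 18184\right)} - \frac{40927}{49349} = \frac{14515}{13561 \cdot 18150} - \frac{40927}{49349} = \frac{14515}{246132150} - \frac{40927}{49349} = 14515 \cdot \frac{1}{246132150} - \frac{40927}{49349} = \frac{2903}{49226430} - \frac{40927}{49349} = - \frac{2014546840463}{2429275094070}$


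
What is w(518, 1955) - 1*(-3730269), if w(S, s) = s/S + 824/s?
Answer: 3777610362467/1012690 ≈ 3.7303e+6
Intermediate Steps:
w(S, s) = 824/s + s/S
w(518, 1955) - 1*(-3730269) = (824/1955 + 1955/518) - 1*(-3730269) = (824*(1/1955) + 1955*(1/518)) + 3730269 = (824/1955 + 1955/518) + 3730269 = 4248857/1012690 + 3730269 = 3777610362467/1012690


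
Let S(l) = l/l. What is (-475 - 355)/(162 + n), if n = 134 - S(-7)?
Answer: -166/59 ≈ -2.8136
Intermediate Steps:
S(l) = 1
n = 133 (n = 134 - 1*1 = 134 - 1 = 133)
(-475 - 355)/(162 + n) = (-475 - 355)/(162 + 133) = -830/295 = -830*1/295 = -166/59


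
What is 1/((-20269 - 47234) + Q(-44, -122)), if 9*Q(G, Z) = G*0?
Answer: -1/67503 ≈ -1.4814e-5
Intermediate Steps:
Q(G, Z) = 0 (Q(G, Z) = (G*0)/9 = (⅑)*0 = 0)
1/((-20269 - 47234) + Q(-44, -122)) = 1/((-20269 - 47234) + 0) = 1/(-67503 + 0) = 1/(-67503) = -1/67503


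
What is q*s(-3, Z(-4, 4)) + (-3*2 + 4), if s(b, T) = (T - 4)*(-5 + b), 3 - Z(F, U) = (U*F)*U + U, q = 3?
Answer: -1418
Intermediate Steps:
Z(F, U) = 3 - U - F*U**2 (Z(F, U) = 3 - ((U*F)*U + U) = 3 - ((F*U)*U + U) = 3 - (F*U**2 + U) = 3 - (U + F*U**2) = 3 + (-U - F*U**2) = 3 - U - F*U**2)
s(b, T) = (-5 + b)*(-4 + T) (s(b, T) = (-4 + T)*(-5 + b) = (-5 + b)*(-4 + T))
q*s(-3, Z(-4, 4)) + (-3*2 + 4) = 3*(20 - 5*(3 - 1*4 - 1*(-4)*4**2) - 4*(-3) + (3 - 1*4 - 1*(-4)*4**2)*(-3)) + (-3*2 + 4) = 3*(20 - 5*(3 - 4 - 1*(-4)*16) + 12 + (3 - 4 - 1*(-4)*16)*(-3)) + (-6 + 4) = 3*(20 - 5*(3 - 4 + 64) + 12 + (3 - 4 + 64)*(-3)) - 2 = 3*(20 - 5*63 + 12 + 63*(-3)) - 2 = 3*(20 - 315 + 12 - 189) - 2 = 3*(-472) - 2 = -1416 - 2 = -1418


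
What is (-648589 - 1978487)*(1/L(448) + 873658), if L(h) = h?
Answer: -257058588625665/112 ≈ -2.2952e+12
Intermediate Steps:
(-648589 - 1978487)*(1/L(448) + 873658) = (-648589 - 1978487)*(1/448 + 873658) = -2627076*(1/448 + 873658) = -2627076*391398785/448 = -257058588625665/112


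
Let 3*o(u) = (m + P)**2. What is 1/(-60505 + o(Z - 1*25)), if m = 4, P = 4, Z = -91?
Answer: -3/181451 ≈ -1.6533e-5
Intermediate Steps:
o(u) = 64/3 (o(u) = (4 + 4)**2/3 = (1/3)*8**2 = (1/3)*64 = 64/3)
1/(-60505 + o(Z - 1*25)) = 1/(-60505 + 64/3) = 1/(-181451/3) = -3/181451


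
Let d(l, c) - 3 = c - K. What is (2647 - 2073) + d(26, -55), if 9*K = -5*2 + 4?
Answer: 1568/3 ≈ 522.67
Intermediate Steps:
K = -2/3 (K = (-5*2 + 4)/9 = (-10 + 4)/9 = (1/9)*(-6) = -2/3 ≈ -0.66667)
d(l, c) = 11/3 + c (d(l, c) = 3 + (c - 1*(-2/3)) = 3 + (c + 2/3) = 3 + (2/3 + c) = 11/3 + c)
(2647 - 2073) + d(26, -55) = (2647 - 2073) + (11/3 - 55) = 574 - 154/3 = 1568/3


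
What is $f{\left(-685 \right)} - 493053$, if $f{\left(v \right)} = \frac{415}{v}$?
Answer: $- \frac{67548344}{137} \approx -4.9305 \cdot 10^{5}$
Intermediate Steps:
$f{\left(-685 \right)} - 493053 = \frac{415}{-685} - 493053 = 415 \left(- \frac{1}{685}\right) - 493053 = - \frac{83}{137} - 493053 = - \frac{67548344}{137}$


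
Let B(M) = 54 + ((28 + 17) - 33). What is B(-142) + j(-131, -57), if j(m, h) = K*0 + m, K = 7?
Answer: -65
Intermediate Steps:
j(m, h) = m (j(m, h) = 7*0 + m = 0 + m = m)
B(M) = 66 (B(M) = 54 + (45 - 33) = 54 + 12 = 66)
B(-142) + j(-131, -57) = 66 - 131 = -65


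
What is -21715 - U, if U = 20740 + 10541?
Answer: -52996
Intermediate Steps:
U = 31281
-21715 - U = -21715 - 1*31281 = -21715 - 31281 = -52996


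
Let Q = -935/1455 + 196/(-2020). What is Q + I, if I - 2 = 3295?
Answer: 484401941/146955 ≈ 3296.3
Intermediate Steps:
I = 3297 (I = 2 + 3295 = 3297)
Q = -108694/146955 (Q = -935*1/1455 + 196*(-1/2020) = -187/291 - 49/505 = -108694/146955 ≈ -0.73964)
Q + I = -108694/146955 + 3297 = 484401941/146955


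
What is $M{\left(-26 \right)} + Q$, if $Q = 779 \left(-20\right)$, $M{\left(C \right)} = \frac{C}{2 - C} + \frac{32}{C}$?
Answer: $- \frac{2835953}{182} \approx -15582.0$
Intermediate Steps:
$M{\left(C \right)} = \frac{32}{C} + \frac{C}{2 - C}$
$Q = -15580$
$M{\left(-26 \right)} + Q = \frac{-64 - \left(-26\right)^{2} + 32 \left(-26\right)}{\left(-26\right) \left(-2 - 26\right)} - 15580 = - \frac{-64 - 676 - 832}{26 \left(-28\right)} - 15580 = \left(- \frac{1}{26}\right) \left(- \frac{1}{28}\right) \left(-64 - 676 - 832\right) - 15580 = \left(- \frac{1}{26}\right) \left(- \frac{1}{28}\right) \left(-1572\right) - 15580 = - \frac{393}{182} - 15580 = - \frac{2835953}{182}$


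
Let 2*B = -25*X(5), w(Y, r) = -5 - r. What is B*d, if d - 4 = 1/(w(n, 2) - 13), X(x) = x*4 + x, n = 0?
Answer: -9875/8 ≈ -1234.4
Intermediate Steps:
X(x) = 5*x (X(x) = 4*x + x = 5*x)
d = 79/20 (d = 4 + 1/((-5 - 1*2) - 13) = 4 + 1/((-5 - 2) - 13) = 4 + 1/(-7 - 13) = 4 + 1/(-20) = 4 - 1/20 = 79/20 ≈ 3.9500)
B = -625/2 (B = (-125*5)/2 = (-25*25)/2 = (½)*(-625) = -625/2 ≈ -312.50)
B*d = -625/2*79/20 = -9875/8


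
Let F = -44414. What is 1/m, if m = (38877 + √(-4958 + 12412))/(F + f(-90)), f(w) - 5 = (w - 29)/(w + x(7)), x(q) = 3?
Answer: -50066629976/43830996575 + 3863464*√7454/131492989725 ≈ -1.1397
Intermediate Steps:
f(w) = 5 + (-29 + w)/(3 + w) (f(w) = 5 + (w - 29)/(w + 3) = 5 + (-29 + w)/(3 + w))
m = -3382299/3863464 - 87*√7454/3863464 (m = (38877 + √(-4958 + 12412))/(-44414 + 2*(-7 + 3*(-90))/(3 - 90)) = (38877 + √7454)/(-44414 + 2*(-7 - 270)/(-87)) = (38877 + √7454)/(-44414 + 2*(-1/87)*(-277)) = (38877 + √7454)/(-44414 + 554/87) = (38877 + √7454)/(-3863464/87) = (38877 + √7454)*(-87/3863464) = -3382299/3863464 - 87*√7454/3863464 ≈ -0.87740)
1/m = 1/(-3382299/3863464 - 87*√7454/3863464)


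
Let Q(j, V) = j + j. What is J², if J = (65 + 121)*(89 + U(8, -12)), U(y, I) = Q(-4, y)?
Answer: 226984356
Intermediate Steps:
Q(j, V) = 2*j
U(y, I) = -8 (U(y, I) = 2*(-4) = -8)
J = 15066 (J = (65 + 121)*(89 - 8) = 186*81 = 15066)
J² = 15066² = 226984356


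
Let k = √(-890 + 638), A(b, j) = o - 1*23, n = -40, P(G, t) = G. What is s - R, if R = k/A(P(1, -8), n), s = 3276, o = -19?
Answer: 3276 + I*√7/7 ≈ 3276.0 + 0.37796*I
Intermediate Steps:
A(b, j) = -42 (A(b, j) = -19 - 1*23 = -19 - 23 = -42)
k = 6*I*√7 (k = √(-252) = 6*I*√7 ≈ 15.875*I)
R = -I*√7/7 (R = (6*I*√7)/(-42) = (6*I*√7)*(-1/42) = -I*√7/7 ≈ -0.37796*I)
s - R = 3276 - (-1)*I*√7/7 = 3276 + I*√7/7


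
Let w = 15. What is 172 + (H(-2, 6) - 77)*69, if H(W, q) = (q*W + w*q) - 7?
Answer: -242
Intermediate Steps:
H(W, q) = -7 + 15*q + W*q (H(W, q) = (q*W + 15*q) - 7 = (W*q + 15*q) - 7 = (15*q + W*q) - 7 = -7 + 15*q + W*q)
172 + (H(-2, 6) - 77)*69 = 172 + ((-7 + 15*6 - 2*6) - 77)*69 = 172 + ((-7 + 90 - 12) - 77)*69 = 172 + (71 - 77)*69 = 172 - 6*69 = 172 - 414 = -242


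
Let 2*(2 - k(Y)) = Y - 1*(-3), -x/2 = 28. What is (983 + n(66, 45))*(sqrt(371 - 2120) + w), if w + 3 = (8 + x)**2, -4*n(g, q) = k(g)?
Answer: 18244629/8 + 7929*I*sqrt(1749)/8 ≈ 2.2806e+6 + 41450.0*I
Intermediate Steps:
x = -56 (x = -2*28 = -56)
k(Y) = 1/2 - Y/2 (k(Y) = 2 - (Y - 1*(-3))/2 = 2 - (Y + 3)/2 = 2 - (3 + Y)/2 = 2 + (-3/2 - Y/2) = 1/2 - Y/2)
n(g, q) = -1/8 + g/8 (n(g, q) = -(1/2 - g/2)/4 = -1/8 + g/8)
w = 2301 (w = -3 + (8 - 56)**2 = -3 + (-48)**2 = -3 + 2304 = 2301)
(983 + n(66, 45))*(sqrt(371 - 2120) + w) = (983 + (-1/8 + (1/8)*66))*(sqrt(371 - 2120) + 2301) = (983 + (-1/8 + 33/4))*(sqrt(-1749) + 2301) = (983 + 65/8)*(I*sqrt(1749) + 2301) = 7929*(2301 + I*sqrt(1749))/8 = 18244629/8 + 7929*I*sqrt(1749)/8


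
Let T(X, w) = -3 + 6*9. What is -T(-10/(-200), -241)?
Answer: -51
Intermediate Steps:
T(X, w) = 51 (T(X, w) = -3 + 54 = 51)
-T(-10/(-200), -241) = -1*51 = -51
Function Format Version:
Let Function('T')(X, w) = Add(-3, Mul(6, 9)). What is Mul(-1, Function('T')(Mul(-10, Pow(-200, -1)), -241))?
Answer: -51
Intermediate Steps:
Function('T')(X, w) = 51 (Function('T')(X, w) = Add(-3, 54) = 51)
Mul(-1, Function('T')(Mul(-10, Pow(-200, -1)), -241)) = Mul(-1, 51) = -51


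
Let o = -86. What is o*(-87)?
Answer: 7482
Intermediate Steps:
o*(-87) = -86*(-87) = 7482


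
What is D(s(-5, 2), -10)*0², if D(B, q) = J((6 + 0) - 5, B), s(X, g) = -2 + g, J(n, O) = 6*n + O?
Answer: 0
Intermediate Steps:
J(n, O) = O + 6*n
D(B, q) = 6 + B (D(B, q) = B + 6*((6 + 0) - 5) = B + 6*(6 - 5) = B + 6*1 = B + 6 = 6 + B)
D(s(-5, 2), -10)*0² = (6 + (-2 + 2))*0² = (6 + 0)*0 = 6*0 = 0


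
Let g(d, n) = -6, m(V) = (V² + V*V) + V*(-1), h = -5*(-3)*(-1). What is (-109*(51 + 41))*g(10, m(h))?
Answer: 60168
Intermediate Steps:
h = -15 (h = 15*(-1) = -15)
m(V) = -V + 2*V² (m(V) = (V² + V²) - V = 2*V² - V = -V + 2*V²)
(-109*(51 + 41))*g(10, m(h)) = -109*(51 + 41)*(-6) = -109*92*(-6) = -10028*(-6) = 60168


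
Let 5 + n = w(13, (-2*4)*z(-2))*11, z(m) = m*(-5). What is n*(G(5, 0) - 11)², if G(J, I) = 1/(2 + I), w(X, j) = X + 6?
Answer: 22491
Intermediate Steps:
z(m) = -5*m
w(X, j) = 6 + X
n = 204 (n = -5 + (6 + 13)*11 = -5 + 19*11 = -5 + 209 = 204)
n*(G(5, 0) - 11)² = 204*(1/(2 + 0) - 11)² = 204*(1/2 - 11)² = 204*(½ - 11)² = 204*(-21/2)² = 204*(441/4) = 22491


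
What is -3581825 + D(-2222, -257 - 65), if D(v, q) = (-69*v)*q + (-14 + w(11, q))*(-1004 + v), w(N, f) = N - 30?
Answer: -52843763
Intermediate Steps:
w(N, f) = -30 + N
D(v, q) = 33132 - 33*v - 69*q*v (D(v, q) = (-69*v)*q + (-14 + (-30 + 11))*(-1004 + v) = -69*q*v + (-14 - 19)*(-1004 + v) = -69*q*v - 33*(-1004 + v) = -69*q*v + (33132 - 33*v) = 33132 - 33*v - 69*q*v)
-3581825 + D(-2222, -257 - 65) = -3581825 + (33132 - 33*(-2222) - 69*(-257 - 65)*(-2222)) = -3581825 + (33132 + 73326 - 69*(-322)*(-2222)) = -3581825 + (33132 + 73326 - 49368396) = -3581825 - 49261938 = -52843763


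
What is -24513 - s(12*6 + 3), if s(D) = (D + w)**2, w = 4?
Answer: -30754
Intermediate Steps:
s(D) = (4 + D)**2 (s(D) = (D + 4)**2 = (4 + D)**2)
-24513 - s(12*6 + 3) = -24513 - (4 + (12*6 + 3))**2 = -24513 - (4 + (72 + 3))**2 = -24513 - (4 + 75)**2 = -24513 - 1*79**2 = -24513 - 1*6241 = -24513 - 6241 = -30754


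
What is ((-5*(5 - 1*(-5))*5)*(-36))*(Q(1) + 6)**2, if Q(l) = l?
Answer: 441000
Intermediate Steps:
((-5*(5 - 1*(-5))*5)*(-36))*(Q(1) + 6)**2 = ((-5*(5 - 1*(-5))*5)*(-36))*(1 + 6)**2 = ((-5*(5 + 5)*5)*(-36))*7**2 = ((-5*10*5)*(-36))*49 = (-50*5*(-36))*49 = -250*(-36)*49 = 9000*49 = 441000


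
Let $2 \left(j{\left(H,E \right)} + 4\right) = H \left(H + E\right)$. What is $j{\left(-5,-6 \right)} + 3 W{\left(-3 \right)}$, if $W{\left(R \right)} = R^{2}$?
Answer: $\frac{101}{2} \approx 50.5$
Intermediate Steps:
$j{\left(H,E \right)} = -4 + \frac{H \left(E + H\right)}{2}$ ($j{\left(H,E \right)} = -4 + \frac{H \left(H + E\right)}{2} = -4 + \frac{H \left(E + H\right)}{2}$)
$j{\left(-5,-6 \right)} + 3 W{\left(-3 \right)} = \left(-4 + \frac{\left(-5\right)^{2}}{2} + \frac{1}{2} \left(-6\right) \left(-5\right)\right) + 3 \left(-3\right)^{2} = \left(-4 + \frac{1}{2} \cdot 25 + 15\right) + 3 \cdot 9 = \left(-4 + \frac{25}{2} + 15\right) + 27 = \frac{47}{2} + 27 = \frac{101}{2}$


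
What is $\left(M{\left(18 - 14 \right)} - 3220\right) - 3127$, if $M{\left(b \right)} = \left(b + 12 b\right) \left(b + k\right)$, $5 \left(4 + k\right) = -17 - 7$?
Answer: $- \frac{32983}{5} \approx -6596.6$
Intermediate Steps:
$k = - \frac{44}{5}$ ($k = -4 + \frac{-17 - 7}{5} = -4 + \frac{1}{5} \left(-24\right) = -4 - \frac{24}{5} = - \frac{44}{5} \approx -8.8$)
$M{\left(b \right)} = 13 b \left(- \frac{44}{5} + b\right)$ ($M{\left(b \right)} = \left(b + 12 b\right) \left(b - \frac{44}{5}\right) = 13 b \left(- \frac{44}{5} + b\right)$)
$\left(M{\left(18 - 14 \right)} - 3220\right) - 3127 = \left(\frac{13 \left(18 - 14\right) \left(-44 + 5 \left(18 - 14\right)\right)}{5} - 3220\right) - 3127 = \left(\frac{13}{5} \cdot 4 \left(-44 + 5 \cdot 4\right) - 3220\right) - 3127 = \left(\frac{13}{5} \cdot 4 \left(-44 + 20\right) - 3220\right) - 3127 = \left(\frac{13}{5} \cdot 4 \left(-24\right) - 3220\right) - 3127 = \left(- \frac{1248}{5} - 3220\right) - 3127 = - \frac{17348}{5} - 3127 = - \frac{32983}{5}$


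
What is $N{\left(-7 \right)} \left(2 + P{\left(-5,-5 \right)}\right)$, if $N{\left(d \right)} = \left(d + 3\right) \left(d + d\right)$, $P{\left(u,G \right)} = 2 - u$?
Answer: $504$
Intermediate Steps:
$N{\left(d \right)} = 2 d \left(3 + d\right)$ ($N{\left(d \right)} = \left(3 + d\right) 2 d = 2 d \left(3 + d\right)$)
$N{\left(-7 \right)} \left(2 + P{\left(-5,-5 \right)}\right) = 2 \left(-7\right) \left(3 - 7\right) \left(2 + \left(2 - -5\right)\right) = 2 \left(-7\right) \left(-4\right) \left(2 + \left(2 + 5\right)\right) = 56 \left(2 + 7\right) = 56 \cdot 9 = 504$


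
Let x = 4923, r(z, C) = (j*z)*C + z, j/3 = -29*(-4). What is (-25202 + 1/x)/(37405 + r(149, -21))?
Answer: 124069445/5175736974 ≈ 0.023971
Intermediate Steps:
j = 348 (j = 3*(-29*(-4)) = 3*116 = 348)
r(z, C) = z + 348*C*z (r(z, C) = (348*z)*C + z = 348*C*z + z = z + 348*C*z)
(-25202 + 1/x)/(37405 + r(149, -21)) = (-25202 + 1/4923)/(37405 + 149*(1 + 348*(-21))) = (-25202 + 1/4923)/(37405 + 149*(1 - 7308)) = -124069445/(4923*(37405 + 149*(-7307))) = -124069445/(4923*(37405 - 1088743)) = -124069445/4923/(-1051338) = -124069445/4923*(-1/1051338) = 124069445/5175736974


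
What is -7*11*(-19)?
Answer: 1463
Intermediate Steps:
-7*11*(-19) = -77*(-19) = 1463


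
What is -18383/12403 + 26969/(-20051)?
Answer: -703094040/248692553 ≈ -2.8272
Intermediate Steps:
-18383/12403 + 26969/(-20051) = -18383*1/12403 + 26969*(-1/20051) = -18383/12403 - 26969/20051 = -703094040/248692553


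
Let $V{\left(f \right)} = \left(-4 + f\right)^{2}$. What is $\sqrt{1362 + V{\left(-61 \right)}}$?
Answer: $\sqrt{5587} \approx 74.746$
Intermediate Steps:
$\sqrt{1362 + V{\left(-61 \right)}} = \sqrt{1362 + \left(-4 - 61\right)^{2}} = \sqrt{1362 + \left(-65\right)^{2}} = \sqrt{1362 + 4225} = \sqrt{5587}$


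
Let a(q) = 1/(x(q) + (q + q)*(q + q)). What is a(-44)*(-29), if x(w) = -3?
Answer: -29/7741 ≈ -0.0037463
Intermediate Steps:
a(q) = 1/(-3 + 4*q²) (a(q) = 1/(-3 + (q + q)*(q + q)) = 1/(-3 + (2*q)*(2*q)) = 1/(-3 + 4*q²))
a(-44)*(-29) = -29/(-3 + 4*(-44)²) = -29/(-3 + 4*1936) = -29/(-3 + 7744) = -29/7741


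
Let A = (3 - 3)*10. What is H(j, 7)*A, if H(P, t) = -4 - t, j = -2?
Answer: 0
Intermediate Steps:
A = 0 (A = 0*10 = 0)
H(j, 7)*A = (-4 - 1*7)*0 = (-4 - 7)*0 = -11*0 = 0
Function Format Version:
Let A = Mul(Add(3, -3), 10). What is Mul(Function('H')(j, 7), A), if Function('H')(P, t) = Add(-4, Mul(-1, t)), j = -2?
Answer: 0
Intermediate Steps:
A = 0 (A = Mul(0, 10) = 0)
Mul(Function('H')(j, 7), A) = Mul(Add(-4, Mul(-1, 7)), 0) = Mul(Add(-4, -7), 0) = Mul(-11, 0) = 0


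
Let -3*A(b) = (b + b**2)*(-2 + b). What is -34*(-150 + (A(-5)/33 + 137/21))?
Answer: 3347266/693 ≈ 4830.1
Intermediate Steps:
A(b) = -(-2 + b)*(b + b**2)/3 (A(b) = -(b + b**2)*(-2 + b)/3 = -(-2 + b)*(b + b**2)/3)
-34*(-150 + (A(-5)/33 + 137/21)) = -34*(-150 + (((1/3)*(-5)*(2 - 5 - 1*(-5)**2))/33 + 137/21)) = -34*(-150 + (((1/3)*(-5)*(2 - 5 - 1*25))*(1/33) + 137*(1/21))) = -34*(-150 + (((1/3)*(-5)*(2 - 5 - 25))*(1/33) + 137/21)) = -34*(-150 + (((1/3)*(-5)*(-28))*(1/33) + 137/21)) = -34*(-150 + ((140/3)*(1/33) + 137/21)) = -34*(-150 + (140/99 + 137/21)) = -34*(-150 + 5501/693) = -34*(-98449/693) = 3347266/693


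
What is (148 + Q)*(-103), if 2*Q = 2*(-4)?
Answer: -14832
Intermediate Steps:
Q = -4 (Q = (2*(-4))/2 = (½)*(-8) = -4)
(148 + Q)*(-103) = (148 - 4)*(-103) = 144*(-103) = -14832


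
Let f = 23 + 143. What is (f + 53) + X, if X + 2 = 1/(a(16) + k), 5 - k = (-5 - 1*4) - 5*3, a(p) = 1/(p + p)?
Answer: 201625/929 ≈ 217.03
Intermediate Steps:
f = 166
a(p) = 1/(2*p)
k = 29 (k = 5 - ((-5 - 1*4) - 5*3) = 5 - ((-5 - 4) - 15) = 5 - (-9 - 15) = 5 - 1*(-24) = 5 + 24 = 29)
X = -1826/929 (X = -2 + 1/((1/2)/16 + 29) = -2 + 1/((1/2)*(1/16) + 29) = -2 + 1/(1/32 + 29) = -2 + 1/(929/32) = -2 + 32/929 = -1826/929 ≈ -1.9656)
(f + 53) + X = (166 + 53) - 1826/929 = 219 - 1826/929 = 201625/929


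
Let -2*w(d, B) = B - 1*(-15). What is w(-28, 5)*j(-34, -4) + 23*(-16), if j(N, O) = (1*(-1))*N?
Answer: -708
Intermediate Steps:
j(N, O) = -N
w(d, B) = -15/2 - B/2 (w(d, B) = -(B - 1*(-15))/2 = -(B + 15)/2 = -(15 + B)/2 = -15/2 - B/2)
w(-28, 5)*j(-34, -4) + 23*(-16) = (-15/2 - ½*5)*(-1*(-34)) + 23*(-16) = (-15/2 - 5/2)*34 - 368 = -10*34 - 368 = -340 - 368 = -708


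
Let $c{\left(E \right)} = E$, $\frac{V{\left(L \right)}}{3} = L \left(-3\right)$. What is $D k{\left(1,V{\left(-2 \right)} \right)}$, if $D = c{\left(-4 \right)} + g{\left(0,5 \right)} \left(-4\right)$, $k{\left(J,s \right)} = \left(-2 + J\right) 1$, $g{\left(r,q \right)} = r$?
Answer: $4$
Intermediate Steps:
$V{\left(L \right)} = - 9 L$ ($V{\left(L \right)} = 3 L \left(-3\right) = 3 \left(- 3 L\right) = - 9 L$)
$k{\left(J,s \right)} = -2 + J$
$D = -4$ ($D = -4 + 0 \left(-4\right) = -4 + 0 = -4$)
$D k{\left(1,V{\left(-2 \right)} \right)} = - 4 \left(-2 + 1\right) = \left(-4\right) \left(-1\right) = 4$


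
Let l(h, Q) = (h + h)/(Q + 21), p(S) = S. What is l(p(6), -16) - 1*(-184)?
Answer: 932/5 ≈ 186.40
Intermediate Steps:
l(h, Q) = 2*h/(21 + Q) (l(h, Q) = (2*h)/(21 + Q) = 2*h/(21 + Q))
l(p(6), -16) - 1*(-184) = 2*6/(21 - 16) - 1*(-184) = 2*6/5 + 184 = 2*6*(1/5) + 184 = 12/5 + 184 = 932/5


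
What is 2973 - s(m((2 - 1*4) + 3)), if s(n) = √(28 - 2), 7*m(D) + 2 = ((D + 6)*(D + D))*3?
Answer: 2973 - √26 ≈ 2967.9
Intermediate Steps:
m(D) = -2/7 + 6*D*(6 + D)/7 (m(D) = -2/7 + (((D + 6)*(D + D))*3)/7 = -2/7 + (((6 + D)*(2*D))*3)/7 = -2/7 + ((2*D*(6 + D))*3)/7 = -2/7 + (6*D*(6 + D))/7 = -2/7 + 6*D*(6 + D)/7)
s(n) = √26
2973 - s(m((2 - 1*4) + 3)) = 2973 - √26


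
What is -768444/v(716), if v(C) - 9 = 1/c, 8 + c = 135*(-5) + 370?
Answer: -60130743/704 ≈ -85413.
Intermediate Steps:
c = -313 (c = -8 + (135*(-5) + 370) = -8 + (-675 + 370) = -8 - 305 = -313)
v(C) = 2816/313 (v(C) = 9 + 1/(-313) = 9 - 1/313 = 2816/313)
-768444/v(716) = -768444/2816/313 = -768444*313/2816 = -60130743/704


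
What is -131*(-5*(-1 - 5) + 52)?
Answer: -10742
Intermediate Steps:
-131*(-5*(-1 - 5) + 52) = -131*(-5*(-6) + 52) = -131*(30 + 52) = -131*82 = -10742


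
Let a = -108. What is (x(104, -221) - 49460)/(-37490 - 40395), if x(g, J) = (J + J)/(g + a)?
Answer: 98699/155770 ≈ 0.63362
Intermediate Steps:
x(g, J) = 2*J/(-108 + g) (x(g, J) = (J + J)/(g - 108) = (2*J)/(-108 + g) = 2*J/(-108 + g))
(x(104, -221) - 49460)/(-37490 - 40395) = (2*(-221)/(-108 + 104) - 49460)/(-37490 - 40395) = (2*(-221)/(-4) - 49460)/(-77885) = (2*(-221)*(-¼) - 49460)*(-1/77885) = (221/2 - 49460)*(-1/77885) = -98699/2*(-1/77885) = 98699/155770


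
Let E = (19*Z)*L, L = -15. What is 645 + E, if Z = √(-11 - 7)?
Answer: 645 - 855*I*√2 ≈ 645.0 - 1209.2*I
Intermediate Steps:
Z = 3*I*√2 (Z = √(-18) = 3*I*√2 ≈ 4.2426*I)
E = -855*I*√2 (E = (19*(3*I*√2))*(-15) = (57*I*√2)*(-15) = -855*I*√2 ≈ -1209.2*I)
645 + E = 645 - 855*I*√2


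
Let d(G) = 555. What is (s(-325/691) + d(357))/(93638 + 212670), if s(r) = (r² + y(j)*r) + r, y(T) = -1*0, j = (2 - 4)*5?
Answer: 264883005/146256250148 ≈ 0.0018111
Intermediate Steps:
j = -10 (j = -2*5 = -10)
y(T) = 0
s(r) = r + r² (s(r) = (r² + 0*r) + r = (r² + 0) + r = r² + r = r + r²)
(s(-325/691) + d(357))/(93638 + 212670) = ((-325/691)*(1 - 325/691) + 555)/(93638 + 212670) = ((-325*1/691)*(1 - 325*1/691) + 555)/306308 = (-325*(1 - 325/691)/691 + 555)*(1/306308) = (-325/691*366/691 + 555)*(1/306308) = (-118950/477481 + 555)*(1/306308) = (264883005/477481)*(1/306308) = 264883005/146256250148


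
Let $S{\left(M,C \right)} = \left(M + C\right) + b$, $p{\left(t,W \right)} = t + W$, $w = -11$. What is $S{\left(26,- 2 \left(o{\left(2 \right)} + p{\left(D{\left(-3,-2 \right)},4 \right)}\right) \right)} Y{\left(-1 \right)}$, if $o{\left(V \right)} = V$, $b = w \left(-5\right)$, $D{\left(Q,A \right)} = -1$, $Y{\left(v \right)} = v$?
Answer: $-71$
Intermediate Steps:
$b = 55$ ($b = \left(-11\right) \left(-5\right) = 55$)
$p{\left(t,W \right)} = W + t$
$S{\left(M,C \right)} = 55 + C + M$ ($S{\left(M,C \right)} = \left(M + C\right) + 55 = \left(C + M\right) + 55 = 55 + C + M$)
$S{\left(26,- 2 \left(o{\left(2 \right)} + p{\left(D{\left(-3,-2 \right)},4 \right)}\right) \right)} Y{\left(-1 \right)} = \left(55 - 2 \left(2 + \left(4 - 1\right)\right) + 26\right) \left(-1\right) = \left(55 - 2 \left(2 + 3\right) + 26\right) \left(-1\right) = \left(55 - 10 + 26\right) \left(-1\right) = 71 \left(-1\right) = -71$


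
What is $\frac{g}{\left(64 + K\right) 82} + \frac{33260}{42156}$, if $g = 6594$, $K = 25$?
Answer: $\frac{65088518}{38456811} \approx 1.6925$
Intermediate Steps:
$\frac{g}{\left(64 + K\right) 82} + \frac{33260}{42156} = \frac{6594}{\left(64 + 25\right) 82} + \frac{33260}{42156} = \frac{6594}{89 \cdot 82} + 33260 \cdot \frac{1}{42156} = \frac{6594}{7298} + \frac{8315}{10539} = 6594 \cdot \frac{1}{7298} + \frac{8315}{10539} = \frac{3297}{3649} + \frac{8315}{10539} = \frac{65088518}{38456811}$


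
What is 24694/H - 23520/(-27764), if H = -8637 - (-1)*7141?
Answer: -7391117/471988 ≈ -15.660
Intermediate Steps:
H = -1496 (H = -8637 - 1*(-7141) = -8637 + 7141 = -1496)
24694/H - 23520/(-27764) = 24694/(-1496) - 23520/(-27764) = 24694*(-1/1496) - 23520*(-1/27764) = -12347/748 + 5880/6941 = -7391117/471988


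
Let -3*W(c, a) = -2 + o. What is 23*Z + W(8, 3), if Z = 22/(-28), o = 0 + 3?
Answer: -773/42 ≈ -18.405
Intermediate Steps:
o = 3
Z = -11/14 (Z = 22*(-1/28) = -11/14 ≈ -0.78571)
W(c, a) = -1/3 (W(c, a) = -(-2 + 3)/3 = -1/3*1 = -1/3)
23*Z + W(8, 3) = 23*(-11/14) - 1/3 = -253/14 - 1/3 = -773/42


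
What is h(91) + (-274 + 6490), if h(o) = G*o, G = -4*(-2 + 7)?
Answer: 4396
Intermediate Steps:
G = -20 (G = -4*5 = -20)
h(o) = -20*o
h(91) + (-274 + 6490) = -20*91 + (-274 + 6490) = -1820 + 6216 = 4396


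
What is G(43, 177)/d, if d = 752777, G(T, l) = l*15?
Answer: 2655/752777 ≈ 0.0035269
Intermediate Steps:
G(T, l) = 15*l
G(43, 177)/d = (15*177)/752777 = 2655*(1/752777) = 2655/752777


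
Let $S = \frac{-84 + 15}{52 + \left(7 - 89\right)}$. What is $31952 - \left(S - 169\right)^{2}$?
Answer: $\frac{416311}{100} \approx 4163.1$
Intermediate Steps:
$S = \frac{23}{10}$ ($S = - \frac{69}{52 + \left(7 - 89\right)} = - \frac{69}{52 - 82} = - \frac{69}{-30} = \left(-69\right) \left(- \frac{1}{30}\right) = \frac{23}{10} \approx 2.3$)
$31952 - \left(S - 169\right)^{2} = 31952 - \left(\frac{23}{10} - 169\right)^{2} = 31952 - \left(- \frac{1667}{10}\right)^{2} = 31952 - \frac{2778889}{100} = \frac{416311}{100}$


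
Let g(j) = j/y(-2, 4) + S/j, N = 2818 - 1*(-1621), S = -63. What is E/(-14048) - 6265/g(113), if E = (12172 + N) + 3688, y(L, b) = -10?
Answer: 99180127299/188229152 ≈ 526.91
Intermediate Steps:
N = 4439 (N = 2818 + 1621 = 4439)
g(j) = -63/j - j/10 (g(j) = j/(-10) - 63/j = j*(-1/10) - 63/j = -j/10 - 63/j = -63/j - j/10)
E = 20299 (E = (12172 + 4439) + 3688 = 16611 + 3688 = 20299)
E/(-14048) - 6265/g(113) = 20299/(-14048) - 6265/(-63/113 - 1/10*113) = 20299*(-1/14048) - 6265/(-63*1/113 - 113/10) = -20299/14048 - 6265/(-63/113 - 113/10) = -20299/14048 - 6265/(-13399/1130) = -20299/14048 - 6265*(-1130/13399) = -20299/14048 + 7079450/13399 = 99180127299/188229152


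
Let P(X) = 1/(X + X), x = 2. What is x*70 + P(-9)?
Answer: 2519/18 ≈ 139.94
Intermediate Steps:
P(X) = 1/(2*X)
x*70 + P(-9) = 2*70 + (1/2)/(-9) = 140 + (1/2)*(-1/9) = 140 - 1/18 = 2519/18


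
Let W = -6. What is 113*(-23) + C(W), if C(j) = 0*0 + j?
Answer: -2605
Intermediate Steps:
C(j) = j (C(j) = 0 + j = j)
113*(-23) + C(W) = 113*(-23) - 6 = -2599 - 6 = -2605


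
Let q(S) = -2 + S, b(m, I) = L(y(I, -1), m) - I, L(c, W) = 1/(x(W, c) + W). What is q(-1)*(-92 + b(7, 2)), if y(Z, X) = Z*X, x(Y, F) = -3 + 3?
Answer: 1971/7 ≈ 281.57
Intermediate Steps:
x(Y, F) = 0
y(Z, X) = X*Z
L(c, W) = 1/W (L(c, W) = 1/(0 + W) = 1/W)
b(m, I) = 1/m - I
q(-1)*(-92 + b(7, 2)) = (-2 - 1)*(-92 + (1/7 - 1*2)) = -3*(-92 + (⅐ - 2)) = -3*(-92 - 13/7) = -3*(-657/7) = 1971/7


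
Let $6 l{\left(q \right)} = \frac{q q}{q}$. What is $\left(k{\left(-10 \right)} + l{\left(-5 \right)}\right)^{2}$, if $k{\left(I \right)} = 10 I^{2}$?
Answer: $\frac{35940025}{36} \approx 9.9833 \cdot 10^{5}$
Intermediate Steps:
$l{\left(q \right)} = \frac{q}{6}$ ($l{\left(q \right)} = \frac{q q \frac{1}{q}}{6} = \frac{q^{2} \frac{1}{q}}{6} = \frac{q}{6}$)
$\left(k{\left(-10 \right)} + l{\left(-5 \right)}\right)^{2} = \left(10 \left(-10\right)^{2} + \frac{1}{6} \left(-5\right)\right)^{2} = \left(10 \cdot 100 - \frac{5}{6}\right)^{2} = \left(1000 - \frac{5}{6}\right)^{2} = \left(\frac{5995}{6}\right)^{2} = \frac{35940025}{36}$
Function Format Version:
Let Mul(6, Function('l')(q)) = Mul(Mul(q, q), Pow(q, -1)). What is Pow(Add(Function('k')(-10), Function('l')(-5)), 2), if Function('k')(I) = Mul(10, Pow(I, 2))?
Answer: Rational(35940025, 36) ≈ 9.9833e+5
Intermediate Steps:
Function('l')(q) = Mul(Rational(1, 6), q) (Function('l')(q) = Mul(Rational(1, 6), Mul(Mul(q, q), Pow(q, -1))) = Mul(Rational(1, 6), Mul(Pow(q, 2), Pow(q, -1))) = Mul(Rational(1, 6), q))
Pow(Add(Function('k')(-10), Function('l')(-5)), 2) = Pow(Add(Mul(10, Pow(-10, 2)), Mul(Rational(1, 6), -5)), 2) = Pow(Add(Mul(10, 100), Rational(-5, 6)), 2) = Pow(Add(1000, Rational(-5, 6)), 2) = Pow(Rational(5995, 6), 2) = Rational(35940025, 36)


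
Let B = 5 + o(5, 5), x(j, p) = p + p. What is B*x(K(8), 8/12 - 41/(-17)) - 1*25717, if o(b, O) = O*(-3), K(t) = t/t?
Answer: -1314707/51 ≈ -25779.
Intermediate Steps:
K(t) = 1
o(b, O) = -3*O
x(j, p) = 2*p
B = -10 (B = 5 - 3*5 = 5 - 15 = -10)
B*x(K(8), 8/12 - 41/(-17)) - 1*25717 = -20*(8/12 - 41/(-17)) - 1*25717 = -20*(8*(1/12) - 41*(-1/17)) - 25717 = -20*(2/3 + 41/17) - 25717 = -20*157/51 - 25717 = -10*314/51 - 25717 = -3140/51 - 25717 = -1314707/51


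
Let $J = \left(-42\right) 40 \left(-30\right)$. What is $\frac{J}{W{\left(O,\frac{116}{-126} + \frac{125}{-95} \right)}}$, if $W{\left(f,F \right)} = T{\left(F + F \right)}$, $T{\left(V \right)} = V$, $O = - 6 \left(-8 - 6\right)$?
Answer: $- \frac{30164400}{2677} \approx -11268.0$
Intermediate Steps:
$O = 84$ ($O = \left(-6\right) \left(-14\right) = 84$)
$W{\left(f,F \right)} = 2 F$ ($W{\left(f,F \right)} = F + F = 2 F$)
$J = 50400$ ($J = \left(-1680\right) \left(-30\right) = 50400$)
$\frac{J}{W{\left(O,\frac{116}{-126} + \frac{125}{-95} \right)}} = \frac{50400}{2 \left(\frac{116}{-126} + \frac{125}{-95}\right)} = \frac{50400}{2 \left(116 \left(- \frac{1}{126}\right) + 125 \left(- \frac{1}{95}\right)\right)} = \frac{50400}{2 \left(- \frac{58}{63} - \frac{25}{19}\right)} = \frac{50400}{2 \left(- \frac{2677}{1197}\right)} = \frac{50400}{- \frac{5354}{1197}} = 50400 \left(- \frac{1197}{5354}\right) = - \frac{30164400}{2677}$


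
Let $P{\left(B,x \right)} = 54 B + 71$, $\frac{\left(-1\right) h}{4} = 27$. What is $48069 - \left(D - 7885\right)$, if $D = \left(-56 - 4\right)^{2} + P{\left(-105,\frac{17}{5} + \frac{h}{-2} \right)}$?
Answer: $57953$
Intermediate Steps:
$h = -108$ ($h = \left(-4\right) 27 = -108$)
$P{\left(B,x \right)} = 71 + 54 B$
$D = -1999$ ($D = \left(-56 - 4\right)^{2} + \left(71 + 54 \left(-105\right)\right) = \left(-60\right)^{2} + \left(71 - 5670\right) = 3600 - 5599 = -1999$)
$48069 - \left(D - 7885\right) = 48069 - \left(-1999 - 7885\right) = 48069 - -9884 = 48069 + 9884 = 57953$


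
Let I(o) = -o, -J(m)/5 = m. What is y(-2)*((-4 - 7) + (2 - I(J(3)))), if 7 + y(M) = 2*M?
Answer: 264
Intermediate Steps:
J(m) = -5*m
y(M) = -7 + 2*M
y(-2)*((-4 - 7) + (2 - I(J(3)))) = (-7 + 2*(-2))*((-4 - 7) + (2 - (-1)*(-5*3))) = (-7 - 4)*(-11 + (2 - (-1)*(-15))) = -11*(-11 + (2 - 1*15)) = -11*(-11 + (2 - 15)) = -11*(-11 - 13) = -11*(-24) = 264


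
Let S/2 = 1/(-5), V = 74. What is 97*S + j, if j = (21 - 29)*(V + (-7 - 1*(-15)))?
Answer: -3474/5 ≈ -694.80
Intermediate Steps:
S = -2/5 (S = 2/(-5) = 2*(-1/5) = -2/5 ≈ -0.40000)
j = -656 (j = (21 - 29)*(74 + (-7 - 1*(-15))) = -8*(74 + (-7 + 15)) = -8*(74 + 8) = -8*82 = -656)
97*S + j = 97*(-2/5) - 656 = -194/5 - 656 = -3474/5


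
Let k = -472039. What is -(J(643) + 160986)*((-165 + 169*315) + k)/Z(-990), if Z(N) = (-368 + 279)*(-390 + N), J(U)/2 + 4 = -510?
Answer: 33508721651/61410 ≈ 5.4566e+5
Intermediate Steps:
J(U) = -1028 (J(U) = -8 + 2*(-510) = -8 - 1020 = -1028)
Z(N) = 34710 - 89*N (Z(N) = -89*(-390 + N) = 34710 - 89*N)
-(J(643) + 160986)*((-165 + 169*315) + k)/Z(-990) = -(-1028 + 160986)*((-165 + 169*315) - 472039)/(34710 - 89*(-990)) = -159958*((-165 + 53235) - 472039)/(34710 + 88110) = -159958*(53070 - 472039)/122820 = -159958*(-418969)/122820 = -(-67017443302)/122820 = -1*(-33508721651/61410) = 33508721651/61410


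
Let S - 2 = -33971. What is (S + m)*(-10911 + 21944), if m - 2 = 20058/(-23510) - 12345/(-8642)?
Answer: -38069778402855529/101586710 ≈ -3.7475e+8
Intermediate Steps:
S = -33969 (S = 2 - 33971 = -33969)
m = 261618277/101586710 (m = 2 + (20058/(-23510) - 12345/(-8642)) = 2 + (20058*(-1/23510) - 12345*(-1/8642)) = 2 + (-10029/11755 + 12345/8642) = 2 + 58444857/101586710 = 261618277/101586710 ≈ 2.5753)
(S + m)*(-10911 + 21944) = (-33969 + 261618277/101586710)*(-10911 + 21944) = -3450537333713/101586710*11033 = -38069778402855529/101586710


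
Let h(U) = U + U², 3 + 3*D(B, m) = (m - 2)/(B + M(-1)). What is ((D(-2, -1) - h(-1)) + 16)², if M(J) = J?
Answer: 2116/9 ≈ 235.11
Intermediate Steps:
D(B, m) = -1 + (-2 + m)/(3*(-1 + B)) (D(B, m) = -1 + ((m - 2)/(B - 1))/3 = -1 + ((-2 + m)/(-1 + B))/3 = -1 + (-2 + m)/(3*(-1 + B)))
((D(-2, -1) - h(-1)) + 16)² = (((1 - 1 - 3*(-2))/(3*(-1 - 2)) - (-1)*(1 - 1)) + 16)² = (((⅓)*(1 - 1 + 6)/(-3) - (-1)*0) + 16)² = (((⅓)*(-⅓)*6 - 1*0) + 16)² = ((-⅔ + 0) + 16)² = (-⅔ + 16)² = (46/3)² = 2116/9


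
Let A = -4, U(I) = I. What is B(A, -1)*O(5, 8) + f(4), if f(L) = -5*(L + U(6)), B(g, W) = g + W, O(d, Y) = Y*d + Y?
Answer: -290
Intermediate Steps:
O(d, Y) = Y + Y*d
B(g, W) = W + g
f(L) = -30 - 5*L (f(L) = -5*(L + 6) = -5*(6 + L) = -30 - 5*L)
B(A, -1)*O(5, 8) + f(4) = (-1 - 4)*(8*(1 + 5)) + (-30 - 5*4) = -40*6 + (-30 - 20) = -5*48 - 50 = -240 - 50 = -290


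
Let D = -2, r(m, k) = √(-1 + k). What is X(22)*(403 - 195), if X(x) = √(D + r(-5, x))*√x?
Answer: 208*√(-44 + 22*√21) ≈ 1567.8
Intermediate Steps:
X(x) = √x*√(-2 + √(-1 + x)) (X(x) = √(-2 + √(-1 + x))*√x = √x*√(-2 + √(-1 + x)))
X(22)*(403 - 195) = (√22*√(-2 + √(-1 + 22)))*(403 - 195) = (√22*√(-2 + √21))*208 = 208*√22*√(-2 + √21)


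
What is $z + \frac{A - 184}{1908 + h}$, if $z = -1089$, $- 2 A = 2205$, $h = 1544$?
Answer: $- \frac{7521029}{6904} \approx -1089.4$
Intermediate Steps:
$A = - \frac{2205}{2}$ ($A = \left(- \frac{1}{2}\right) 2205 = - \frac{2205}{2} \approx -1102.5$)
$z + \frac{A - 184}{1908 + h} = -1089 + \frac{- \frac{2205}{2} - 184}{1908 + 1544} = -1089 - \frac{2573}{2 \cdot 3452} = -1089 - \frac{2573}{6904} = - \frac{7521029}{6904}$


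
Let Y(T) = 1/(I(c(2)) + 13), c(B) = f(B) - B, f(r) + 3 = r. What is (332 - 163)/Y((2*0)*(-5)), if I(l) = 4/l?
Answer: 5915/3 ≈ 1971.7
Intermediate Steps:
f(r) = -3 + r
c(B) = -3 (c(B) = (-3 + B) - B = -3)
Y(T) = 3/35 (Y(T) = 1/(4/(-3) + 13) = 1/(4*(-1/3) + 13) = 1/(-4/3 + 13) = 1/(35/3) = 3/35)
(332 - 163)/Y((2*0)*(-5)) = (332 - 163)/(3/35) = 169*(35/3) = 5915/3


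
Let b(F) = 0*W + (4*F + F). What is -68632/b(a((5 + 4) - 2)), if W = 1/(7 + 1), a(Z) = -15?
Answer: 68632/75 ≈ 915.09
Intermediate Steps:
W = ⅛ (W = 1/8 = ⅛ ≈ 0.12500)
b(F) = 5*F (b(F) = 0*(⅛) + (4*F + F) = 0 + 5*F = 5*F)
-68632/b(a((5 + 4) - 2)) = -68632/(5*(-15)) = -68632/(-75) = -68632*(-1/75) = 68632/75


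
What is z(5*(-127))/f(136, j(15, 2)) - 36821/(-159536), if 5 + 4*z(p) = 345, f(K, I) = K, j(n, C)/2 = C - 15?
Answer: 136531/159536 ≈ 0.85580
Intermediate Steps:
j(n, C) = -30 + 2*C (j(n, C) = 2*(C - 15) = 2*(-15 + C) = -30 + 2*C)
z(p) = 85 (z(p) = -5/4 + (¼)*345 = -5/4 + 345/4 = 85)
z(5*(-127))/f(136, j(15, 2)) - 36821/(-159536) = 85/136 - 36821/(-159536) = 85*(1/136) - 36821*(-1/159536) = 5/8 + 36821/159536 = 136531/159536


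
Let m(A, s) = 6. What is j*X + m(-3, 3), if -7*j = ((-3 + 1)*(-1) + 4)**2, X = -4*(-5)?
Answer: -678/7 ≈ -96.857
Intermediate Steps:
X = 20
j = -36/7 (j = -((-3 + 1)*(-1) + 4)**2/7 = -(-2*(-1) + 4)**2/7 = -(2 + 4)**2/7 = -1/7*6**2 = -1/7*36 = -36/7 ≈ -5.1429)
j*X + m(-3, 3) = -36/7*20 + 6 = -720/7 + 6 = -678/7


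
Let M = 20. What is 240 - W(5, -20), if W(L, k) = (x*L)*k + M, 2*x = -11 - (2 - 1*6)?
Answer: -130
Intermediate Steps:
x = -7/2 (x = (-11 - (2 - 1*6))/2 = (-11 - (2 - 6))/2 = (-11 - 1*(-4))/2 = (-11 + 4)/2 = (½)*(-7) = -7/2 ≈ -3.5000)
W(L, k) = 20 - 7*L*k/2 (W(L, k) = (-7*L/2)*k + 20 = -7*L*k/2 + 20 = 20 - 7*L*k/2)
240 - W(5, -20) = 240 - (20 - 7/2*5*(-20)) = 240 - (20 + 350) = 240 - 1*370 = 240 - 370 = -130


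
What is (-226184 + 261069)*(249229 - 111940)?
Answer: 4789326765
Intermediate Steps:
(-226184 + 261069)*(249229 - 111940) = 34885*137289 = 4789326765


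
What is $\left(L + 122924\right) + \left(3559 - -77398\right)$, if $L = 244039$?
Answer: $447920$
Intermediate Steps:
$\left(L + 122924\right) + \left(3559 - -77398\right) = \left(244039 + 122924\right) + \left(3559 - -77398\right) = 366963 + \left(3559 + 77398\right) = 366963 + 80957 = 447920$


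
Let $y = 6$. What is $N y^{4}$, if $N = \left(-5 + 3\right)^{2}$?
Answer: $5184$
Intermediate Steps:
$N = 4$ ($N = \left(-2\right)^{2} = 4$)
$N y^{4} = 4 \cdot 6^{4} = 4 \cdot 1296 = 5184$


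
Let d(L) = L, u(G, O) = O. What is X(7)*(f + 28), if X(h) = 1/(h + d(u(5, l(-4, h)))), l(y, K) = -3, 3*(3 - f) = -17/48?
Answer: 4481/576 ≈ 7.7795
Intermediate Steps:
f = 449/144 (f = 3 - (-17)/(3*48) = 3 - ⅓*(-17/48) = 3 + 17/144 = 449/144 ≈ 3.1181)
X(h) = 1/(-3 + h) (X(h) = 1/(h - 3) = 1/(-3 + h))
X(7)*(f + 28) = (449/144 + 28)/(-3 + 7) = (4481/144)/4 = (¼)*(4481/144) = 4481/576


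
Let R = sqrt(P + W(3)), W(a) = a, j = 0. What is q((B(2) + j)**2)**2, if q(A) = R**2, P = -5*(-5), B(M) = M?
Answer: 784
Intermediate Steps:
P = 25
R = 2*sqrt(7) (R = sqrt(25 + 3) = sqrt(28) = 2*sqrt(7) ≈ 5.2915)
q(A) = 28 (q(A) = (2*sqrt(7))**2 = 28)
q((B(2) + j)**2)**2 = 28**2 = 784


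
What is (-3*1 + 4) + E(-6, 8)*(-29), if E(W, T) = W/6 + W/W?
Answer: 1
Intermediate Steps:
E(W, T) = 1 + W/6 (E(W, T) = W*(⅙) + 1 = W/6 + 1 = 1 + W/6)
(-3*1 + 4) + E(-6, 8)*(-29) = (-3*1 + 4) + (1 + (⅙)*(-6))*(-29) = (-3 + 4) + (1 - 1)*(-29) = 1 + 0*(-29) = 1 + 0 = 1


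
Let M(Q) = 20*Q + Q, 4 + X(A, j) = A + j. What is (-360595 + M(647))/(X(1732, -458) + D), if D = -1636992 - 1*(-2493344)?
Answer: -173504/428811 ≈ -0.40462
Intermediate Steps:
X(A, j) = -4 + A + j (X(A, j) = -4 + (A + j) = -4 + A + j)
M(Q) = 21*Q
D = 856352 (D = -1636992 + 2493344 = 856352)
(-360595 + M(647))/(X(1732, -458) + D) = (-360595 + 21*647)/((-4 + 1732 - 458) + 856352) = (-360595 + 13587)/(1270 + 856352) = -347008/857622 = -347008*1/857622 = -173504/428811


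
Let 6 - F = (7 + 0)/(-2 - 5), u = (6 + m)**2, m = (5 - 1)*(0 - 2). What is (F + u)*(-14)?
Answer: -154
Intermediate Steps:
m = -8 (m = 4*(-2) = -8)
u = 4 (u = (6 - 8)**2 = (-2)**2 = 4)
F = 7 (F = 6 - (7 + 0)/(-2 - 5) = 6 - 7/(-7) = 6 - 7*(-1)/7 = 6 - 1*(-1) = 6 + 1 = 7)
(F + u)*(-14) = (7 + 4)*(-14) = 11*(-14) = -154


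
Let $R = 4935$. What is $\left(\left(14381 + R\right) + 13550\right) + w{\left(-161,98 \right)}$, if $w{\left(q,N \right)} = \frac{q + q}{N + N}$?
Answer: $\frac{460101}{14} \approx 32864.0$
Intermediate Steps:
$w{\left(q,N \right)} = \frac{q}{N}$ ($w{\left(q,N \right)} = \frac{2 q}{2 N} = 2 q \frac{1}{2 N} = \frac{q}{N}$)
$\left(\left(14381 + R\right) + 13550\right) + w{\left(-161,98 \right)} = \left(\left(14381 + 4935\right) + 13550\right) - \frac{161}{98} = \left(19316 + 13550\right) - \frac{23}{14} = 32866 - \frac{23}{14} = \frac{460101}{14}$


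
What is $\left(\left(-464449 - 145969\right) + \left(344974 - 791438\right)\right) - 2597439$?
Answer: $-3654321$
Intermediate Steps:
$\left(\left(-464449 - 145969\right) + \left(344974 - 791438\right)\right) - 2597439 = \left(-610418 - 446464\right) - 2597439 = -1056882 - 2597439 = -3654321$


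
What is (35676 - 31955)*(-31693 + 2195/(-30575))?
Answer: -721141461614/6115 ≈ -1.1793e+8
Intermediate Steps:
(35676 - 31955)*(-31693 + 2195/(-30575)) = 3721*(-31693 + 2195*(-1/30575)) = 3721*(-31693 - 439/6115) = 3721*(-193803134/6115) = -721141461614/6115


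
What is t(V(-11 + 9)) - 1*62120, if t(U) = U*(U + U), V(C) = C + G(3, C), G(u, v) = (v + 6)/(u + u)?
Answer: -559048/9 ≈ -62116.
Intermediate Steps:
G(u, v) = (6 + v)/(2*u) (G(u, v) = (6 + v)/((2*u)) = (6 + v)*(1/(2*u)) = (6 + v)/(2*u))
V(C) = 1 + 7*C/6 (V(C) = C + (1/2)*(6 + C)/3 = C + (1/2)*(1/3)*(6 + C) = C + (1 + C/6) = 1 + 7*C/6)
t(U) = 2*U**2 (t(U) = U*(2*U) = 2*U**2)
t(V(-11 + 9)) - 1*62120 = 2*(1 + 7*(-11 + 9)/6)**2 - 1*62120 = 2*(1 + (7/6)*(-2))**2 - 62120 = 2*(1 - 7/3)**2 - 62120 = 2*(-4/3)**2 - 62120 = 2*(16/9) - 62120 = 32/9 - 62120 = -559048/9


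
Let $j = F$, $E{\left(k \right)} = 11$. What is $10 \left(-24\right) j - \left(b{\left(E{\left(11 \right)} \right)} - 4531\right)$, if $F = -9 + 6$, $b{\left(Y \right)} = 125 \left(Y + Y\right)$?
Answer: $2501$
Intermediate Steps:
$b{\left(Y \right)} = 250 Y$ ($b{\left(Y \right)} = 125 \cdot 2 Y = 250 Y$)
$F = -3$
$j = -3$
$10 \left(-24\right) j - \left(b{\left(E{\left(11 \right)} \right)} - 4531\right) = 10 \left(-24\right) \left(-3\right) - \left(250 \cdot 11 - 4531\right) = \left(-240\right) \left(-3\right) - \left(2750 - 4531\right) = 720 - -1781 = 720 + 1781 = 2501$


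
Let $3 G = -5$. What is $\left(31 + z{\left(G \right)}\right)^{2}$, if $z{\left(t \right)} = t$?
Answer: $\frac{7744}{9} \approx 860.44$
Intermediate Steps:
$G = - \frac{5}{3}$ ($G = \frac{1}{3} \left(-5\right) = - \frac{5}{3} \approx -1.6667$)
$\left(31 + z{\left(G \right)}\right)^{2} = \left(31 - \frac{5}{3}\right)^{2} = \left(\frac{88}{3}\right)^{2} = \frac{7744}{9}$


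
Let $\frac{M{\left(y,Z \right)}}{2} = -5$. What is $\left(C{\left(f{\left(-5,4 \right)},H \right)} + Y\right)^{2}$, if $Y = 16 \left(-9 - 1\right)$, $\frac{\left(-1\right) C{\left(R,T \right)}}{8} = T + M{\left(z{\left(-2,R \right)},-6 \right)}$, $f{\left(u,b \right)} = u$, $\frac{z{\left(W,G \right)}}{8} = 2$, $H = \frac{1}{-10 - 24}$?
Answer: $\frac{1838736}{289} \approx 6362.4$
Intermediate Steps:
$H = - \frac{1}{34}$ ($H = \frac{1}{-10 - 24} = \frac{1}{-34} = - \frac{1}{34} \approx -0.029412$)
$z{\left(W,G \right)} = 16$ ($z{\left(W,G \right)} = 8 \cdot 2 = 16$)
$M{\left(y,Z \right)} = -10$ ($M{\left(y,Z \right)} = 2 \left(-5\right) = -10$)
$C{\left(R,T \right)} = 80 - 8 T$ ($C{\left(R,T \right)} = - 8 \left(T - 10\right) = - 8 \left(-10 + T\right) = 80 - 8 T$)
$Y = -160$ ($Y = 16 \left(-10\right) = -160$)
$\left(C{\left(f{\left(-5,4 \right)},H \right)} + Y\right)^{2} = \left(\left(80 - - \frac{4}{17}\right) - 160\right)^{2} = \left(\left(80 + \frac{4}{17}\right) - 160\right)^{2} = \left(\frac{1364}{17} - 160\right)^{2} = \left(- \frac{1356}{17}\right)^{2} = \frac{1838736}{289}$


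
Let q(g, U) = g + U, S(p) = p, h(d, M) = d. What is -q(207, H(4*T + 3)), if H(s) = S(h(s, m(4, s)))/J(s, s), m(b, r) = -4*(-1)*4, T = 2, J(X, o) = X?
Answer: -208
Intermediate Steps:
m(b, r) = 16 (m(b, r) = 4*4 = 16)
H(s) = 1 (H(s) = s/s = 1)
q(g, U) = U + g
-q(207, H(4*T + 3)) = -(1 + 207) = -1*208 = -208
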